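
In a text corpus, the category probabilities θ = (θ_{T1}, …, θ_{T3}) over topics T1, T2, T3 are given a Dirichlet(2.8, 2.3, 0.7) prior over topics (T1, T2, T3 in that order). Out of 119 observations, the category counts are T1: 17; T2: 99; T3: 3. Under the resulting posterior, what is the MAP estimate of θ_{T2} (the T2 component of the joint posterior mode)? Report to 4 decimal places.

0.8235

The Dirichlet prior is conjugate to the Multinomial likelihood: each posterior αⱼ = prior αⱼ + observed count nⱼ.
Posterior concentration: (19.8, 101.3, 3.7), total = 124.8.
Joint mode component: (α_{T2}−1)/(Σα−K) = 100.3/121.8 = 0.8235.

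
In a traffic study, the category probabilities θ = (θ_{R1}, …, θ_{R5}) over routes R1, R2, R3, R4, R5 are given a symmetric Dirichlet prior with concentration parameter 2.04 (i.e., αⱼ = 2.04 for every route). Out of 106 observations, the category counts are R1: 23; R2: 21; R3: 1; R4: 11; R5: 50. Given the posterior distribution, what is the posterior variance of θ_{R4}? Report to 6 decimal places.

0.000850

The Dirichlet prior is conjugate to the Multinomial likelihood: each posterior αⱼ = prior αⱼ + observed count nⱼ.
Posterior concentration: (25.04, 23.04, 3.04, 13.04, 52.04), total = 116.20.
Var[θ_j] = α_j(Σα−α_j)/((Σα)²(Σα+1)) = 13.04·103.16/(116.20²·117.20) = 0.000850.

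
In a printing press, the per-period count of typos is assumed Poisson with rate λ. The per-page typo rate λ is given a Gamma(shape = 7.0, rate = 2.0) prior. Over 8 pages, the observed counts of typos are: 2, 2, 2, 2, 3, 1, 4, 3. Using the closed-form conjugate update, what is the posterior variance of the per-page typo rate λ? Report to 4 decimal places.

0.2600

With a Gamma(shape α, rate β) prior, the Poisson likelihood is conjugate: the posterior is Gamma(α + ΣXᵢ, β + n).
Sum of counts S = 19 over n = 8 pages.
Posterior: Gamma(α+S, β+n) = Gamma(7.0+19, 2.0+8) = Gamma(26.0, 10.0).
Var = α/β² = 26.0/10.0² = 0.2600.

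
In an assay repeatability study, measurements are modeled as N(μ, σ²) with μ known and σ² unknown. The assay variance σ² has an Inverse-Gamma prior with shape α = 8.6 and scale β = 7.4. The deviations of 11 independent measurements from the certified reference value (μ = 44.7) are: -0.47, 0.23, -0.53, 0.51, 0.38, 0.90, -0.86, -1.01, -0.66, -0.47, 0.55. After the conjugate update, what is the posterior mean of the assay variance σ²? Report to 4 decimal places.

0.7362

With known mean μ and an Inverse-Gamma(α, β) prior on σ², the Normal likelihood is conjugate: posterior is Inv-Gamma(α + n/2, β + Σ(xᵢ−μ)²/2).
Σ(xᵢ−μ)² = (-0.47)² + (0.23)² + (-0.53)² + (0.51)² + (0.38)² + (0.90)² + (-0.86)² + (-1.01)² + (-0.66)² + (-0.47)² + (0.55)² = 4.4879.
Posterior: Inv-Gamma(8.6 + 11/2, 7.4 + 4.4879/2) = Inv-Gamma(14.10, 9.64395).
E[σ²|data] = β/(α−1) = 9.64395/13.10 = 0.7362.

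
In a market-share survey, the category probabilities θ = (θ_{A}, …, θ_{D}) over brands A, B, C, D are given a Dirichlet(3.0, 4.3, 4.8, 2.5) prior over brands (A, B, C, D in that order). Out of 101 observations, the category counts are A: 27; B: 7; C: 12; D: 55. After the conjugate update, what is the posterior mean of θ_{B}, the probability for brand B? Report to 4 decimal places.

The Dirichlet prior is conjugate to the Multinomial likelihood: each posterior αⱼ = prior αⱼ + observed count nⱼ.
Posterior concentration: (30.0, 11.3, 16.8, 57.5), total = 115.6.
E[θ_{B}|data] = α_{B}/Σα = 11.3/115.6 = 0.0978.

0.0978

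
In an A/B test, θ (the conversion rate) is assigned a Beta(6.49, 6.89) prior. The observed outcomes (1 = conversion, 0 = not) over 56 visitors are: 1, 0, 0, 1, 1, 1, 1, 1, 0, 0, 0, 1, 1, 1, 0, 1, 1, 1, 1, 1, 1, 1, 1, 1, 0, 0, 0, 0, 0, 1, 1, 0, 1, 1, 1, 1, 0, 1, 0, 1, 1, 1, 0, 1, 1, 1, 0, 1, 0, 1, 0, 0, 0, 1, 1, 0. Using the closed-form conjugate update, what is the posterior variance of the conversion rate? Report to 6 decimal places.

0.003416

The Beta prior is conjugate to a Binomial/Bernoulli likelihood; the update adds successes to α and failures to β.
Posterior: Beta(α+k, β+n−k) = Beta(6.49+35, 6.89+21) = Beta(41.49, 27.89).
Var = αβ/((α+β)²(α+β+1)) = 41.49·27.89/(69.38²·70.38) = 0.003416.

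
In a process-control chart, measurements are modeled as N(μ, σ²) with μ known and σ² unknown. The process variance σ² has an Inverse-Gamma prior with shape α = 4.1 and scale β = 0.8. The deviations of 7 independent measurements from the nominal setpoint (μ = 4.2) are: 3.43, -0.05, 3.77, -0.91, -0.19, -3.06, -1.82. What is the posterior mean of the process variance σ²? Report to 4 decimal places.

With known mean μ and an Inverse-Gamma(α, β) prior on σ², the Normal likelihood is conjugate: posterior is Inv-Gamma(α + n/2, β + Σ(xᵢ−μ)²/2).
Σ(xᵢ−μ)² = (3.43)² + (-0.05)² + (3.77)² + (-0.91)² + (-0.19)² + (-3.06)² + (-1.82)² = 39.5205.
Posterior: Inv-Gamma(4.1 + 7/2, 0.8 + 39.5205/2) = Inv-Gamma(7.60, 20.56025).
E[σ²|data] = β/(α−1) = 20.56025/6.60 = 3.1152.

3.1152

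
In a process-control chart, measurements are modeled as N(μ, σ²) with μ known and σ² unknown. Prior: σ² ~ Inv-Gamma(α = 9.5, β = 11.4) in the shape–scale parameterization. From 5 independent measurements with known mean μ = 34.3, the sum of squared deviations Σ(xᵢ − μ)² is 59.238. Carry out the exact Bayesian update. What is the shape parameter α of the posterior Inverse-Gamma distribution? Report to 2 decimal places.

With known mean μ and an Inverse-Gamma(α, β) prior on σ², the Normal likelihood is conjugate: posterior is Inv-Gamma(α + n/2, β + Σ(xᵢ−μ)²/2).
Posterior: Inv-Gamma(9.5 + 5/2, 11.4 + 59.238/2) = Inv-Gamma(12.00, 41.0190).
Posterior α = 12.00.

12.00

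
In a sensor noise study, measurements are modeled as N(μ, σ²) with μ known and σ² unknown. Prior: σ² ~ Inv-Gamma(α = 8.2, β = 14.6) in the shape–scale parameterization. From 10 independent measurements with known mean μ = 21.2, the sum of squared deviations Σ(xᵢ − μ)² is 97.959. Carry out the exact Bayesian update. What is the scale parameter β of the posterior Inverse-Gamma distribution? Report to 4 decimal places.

63.5795

With known mean μ and an Inverse-Gamma(α, β) prior on σ², the Normal likelihood is conjugate: posterior is Inv-Gamma(α + n/2, β + Σ(xᵢ−μ)²/2).
Posterior: Inv-Gamma(8.2 + 10/2, 14.6 + 97.959/2) = Inv-Gamma(13.20, 63.5795).
Posterior β = 63.5795.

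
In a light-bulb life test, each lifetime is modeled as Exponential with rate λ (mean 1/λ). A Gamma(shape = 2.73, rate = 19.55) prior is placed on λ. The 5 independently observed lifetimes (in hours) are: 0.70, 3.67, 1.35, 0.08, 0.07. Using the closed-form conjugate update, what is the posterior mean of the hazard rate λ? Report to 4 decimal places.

With a Gamma(shape α, rate β) prior on the exponential rate λ, the posterior after n observations with total T = Σxᵢ is Gamma(α+n, β+T).
Sum of observations T = 5.87 hours; n = 5.
Posterior: Gamma(2.73+5, 19.55+5.87) = Gamma(7.73, 25.42).
Posterior mean of λ = α/β = 7.73/25.42 = 0.3041.

0.3041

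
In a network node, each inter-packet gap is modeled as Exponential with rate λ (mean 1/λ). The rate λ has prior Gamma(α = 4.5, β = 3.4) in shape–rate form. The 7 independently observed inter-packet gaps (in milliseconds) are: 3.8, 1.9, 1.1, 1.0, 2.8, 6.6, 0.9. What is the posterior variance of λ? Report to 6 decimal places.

With a Gamma(shape α, rate β) prior on the exponential rate λ, the posterior after n observations with total T = Σxᵢ is Gamma(α+n, β+T).
Sum of observations T = 18.1 milliseconds; n = 7.
Posterior: Gamma(4.5+7, 3.4+18.1) = Gamma(11.5, 21.5).
Var = α/β² = 0.024878.

0.024878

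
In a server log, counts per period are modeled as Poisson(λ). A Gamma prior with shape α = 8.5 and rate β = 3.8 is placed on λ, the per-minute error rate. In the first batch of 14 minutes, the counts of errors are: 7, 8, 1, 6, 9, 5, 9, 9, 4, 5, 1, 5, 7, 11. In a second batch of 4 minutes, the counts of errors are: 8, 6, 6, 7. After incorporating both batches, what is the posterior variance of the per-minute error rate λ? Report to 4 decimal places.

With a Gamma(shape α, rate β) prior, the Poisson likelihood is conjugate: the posterior is Gamma(α + ΣXᵢ, β + n).
Batch 1: sum of counts S = 87 over n = 14 minutes.
After batch 1: Gamma(α+S, β+n) = Gamma(8.5+87, 3.8+14) = Gamma(95.5, 17.8).
Batch 2: sum of counts S = 27 over n = 4 minutes.
After batch 2: Gamma(α+S, β+n) = Gamma(95.5+27, 17.8+4) = Gamma(122.5, 21.8).
Var = α/β² = 122.5/21.8² = 0.2578.

0.2578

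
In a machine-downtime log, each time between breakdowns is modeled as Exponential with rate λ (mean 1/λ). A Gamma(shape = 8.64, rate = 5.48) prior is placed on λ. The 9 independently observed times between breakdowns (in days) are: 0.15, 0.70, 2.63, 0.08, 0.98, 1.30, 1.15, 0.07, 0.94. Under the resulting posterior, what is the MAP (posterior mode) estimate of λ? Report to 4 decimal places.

With a Gamma(shape α, rate β) prior on the exponential rate λ, the posterior after n observations with total T = Σxᵢ is Gamma(α+n, β+T).
Sum of observations T = 8.00 days; n = 9.
Posterior: Gamma(8.64+9, 5.48+8.00) = Gamma(17.64, 13.48).
Mode = (α−1)/β = 1.2344.

1.2344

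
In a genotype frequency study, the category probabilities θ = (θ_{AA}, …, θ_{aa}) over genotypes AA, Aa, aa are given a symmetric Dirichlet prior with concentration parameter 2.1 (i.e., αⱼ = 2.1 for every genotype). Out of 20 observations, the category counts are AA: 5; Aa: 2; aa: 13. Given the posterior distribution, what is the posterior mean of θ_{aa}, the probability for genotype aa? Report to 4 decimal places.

0.5741

The Dirichlet prior is conjugate to the Multinomial likelihood: each posterior αⱼ = prior αⱼ + observed count nⱼ.
Posterior concentration: (7.1, 4.1, 15.1), total = 26.3.
E[θ_{aa}|data] = α_{aa}/Σα = 15.1/26.3 = 0.5741.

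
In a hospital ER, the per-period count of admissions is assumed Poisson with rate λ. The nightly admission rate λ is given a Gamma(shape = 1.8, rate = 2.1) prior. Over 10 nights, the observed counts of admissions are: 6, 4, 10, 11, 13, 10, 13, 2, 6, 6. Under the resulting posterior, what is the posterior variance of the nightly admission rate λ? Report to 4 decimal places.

With a Gamma(shape α, rate β) prior, the Poisson likelihood is conjugate: the posterior is Gamma(α + ΣXᵢ, β + n).
Sum of counts S = 81 over n = 10 nights.
Posterior: Gamma(α+S, β+n) = Gamma(1.8+81, 2.1+10) = Gamma(82.8, 12.1).
Var = α/β² = 82.8/12.1² = 0.5655.

0.5655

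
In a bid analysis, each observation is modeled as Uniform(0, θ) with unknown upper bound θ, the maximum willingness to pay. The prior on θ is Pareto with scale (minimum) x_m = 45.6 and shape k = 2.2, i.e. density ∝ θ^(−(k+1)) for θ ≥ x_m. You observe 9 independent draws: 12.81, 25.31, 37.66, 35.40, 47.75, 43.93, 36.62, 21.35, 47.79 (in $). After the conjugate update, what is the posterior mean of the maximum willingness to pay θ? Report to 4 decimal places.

52.4753

A Pareto(scale x_m, shape k) prior on the upper bound θ of Uniform(0, θ) is conjugate: posterior is Pareto(max(x_m, max xᵢ), k + n).
Sample maximum = 47.79; prior scale x_m = 45.6 → posterior scale = max = 47.79.
Posterior shape = 2.2 + 9 = 11.2.
E[θ|data] = k·x_m/(k−1) = 11.2·47.79/10.2 = 52.4753.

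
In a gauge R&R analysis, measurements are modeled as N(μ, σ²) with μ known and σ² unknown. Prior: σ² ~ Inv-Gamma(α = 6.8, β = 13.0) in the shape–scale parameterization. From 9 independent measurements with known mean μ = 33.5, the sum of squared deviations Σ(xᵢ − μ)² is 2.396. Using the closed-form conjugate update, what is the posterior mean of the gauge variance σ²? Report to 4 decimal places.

With known mean μ and an Inverse-Gamma(α, β) prior on σ², the Normal likelihood is conjugate: posterior is Inv-Gamma(α + n/2, β + Σ(xᵢ−μ)²/2).
Posterior: Inv-Gamma(6.8 + 9/2, 13.0 + 2.396/2) = Inv-Gamma(11.30, 14.1980).
E[σ²|data] = β/(α−1) = 14.1980/10.30 = 1.3784.

1.3784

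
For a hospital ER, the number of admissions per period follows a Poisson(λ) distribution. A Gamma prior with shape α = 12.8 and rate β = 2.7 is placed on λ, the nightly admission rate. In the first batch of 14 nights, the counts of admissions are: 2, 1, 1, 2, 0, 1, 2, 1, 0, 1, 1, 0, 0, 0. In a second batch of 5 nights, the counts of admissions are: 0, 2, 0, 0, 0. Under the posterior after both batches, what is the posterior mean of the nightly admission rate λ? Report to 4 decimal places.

1.2350

With a Gamma(shape α, rate β) prior, the Poisson likelihood is conjugate: the posterior is Gamma(α + ΣXᵢ, β + n).
Batch 1: sum of counts S = 12 over n = 14 nights.
After batch 1: Gamma(α+S, β+n) = Gamma(12.8+12, 2.7+14) = Gamma(24.8, 16.7).
Batch 2: sum of counts S = 2 over n = 5 nights.
After batch 2: Gamma(α+S, β+n) = Gamma(24.8+2, 16.7+5) = Gamma(26.8, 21.7).
Posterior mean = α/β = 26.8/21.7 = 1.2350.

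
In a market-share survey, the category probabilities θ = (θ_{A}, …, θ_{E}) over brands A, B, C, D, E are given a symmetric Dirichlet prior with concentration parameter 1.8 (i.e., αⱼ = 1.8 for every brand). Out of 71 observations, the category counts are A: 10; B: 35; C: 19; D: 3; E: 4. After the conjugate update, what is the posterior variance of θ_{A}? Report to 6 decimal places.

The Dirichlet prior is conjugate to the Multinomial likelihood: each posterior αⱼ = prior αⱼ + observed count nⱼ.
Posterior concentration: (11.8, 36.8, 20.8, 4.8, 5.8), total = 80.0.
Var[θ_j] = α_j(Σα−α_j)/((Σα)²(Σα+1)) = 11.8·68.2/(80.0²·81.0) = 0.001552.

0.001552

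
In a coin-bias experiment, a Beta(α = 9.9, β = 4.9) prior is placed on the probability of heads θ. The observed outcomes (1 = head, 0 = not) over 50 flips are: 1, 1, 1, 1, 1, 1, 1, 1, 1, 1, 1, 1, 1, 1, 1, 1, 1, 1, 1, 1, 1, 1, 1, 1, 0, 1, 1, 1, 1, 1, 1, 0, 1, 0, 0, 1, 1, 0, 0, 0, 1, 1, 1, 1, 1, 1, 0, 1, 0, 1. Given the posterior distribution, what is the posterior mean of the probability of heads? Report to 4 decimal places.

The Beta prior is conjugate to a Binomial/Bernoulli likelihood; the update adds successes to α and failures to β.
Posterior: Beta(α+k, β+n−k) = Beta(9.9+41, 4.9+9) = Beta(50.9, 13.9).
Posterior mean = α/(α+β) = 50.9/64.8 = 0.7855.

0.7855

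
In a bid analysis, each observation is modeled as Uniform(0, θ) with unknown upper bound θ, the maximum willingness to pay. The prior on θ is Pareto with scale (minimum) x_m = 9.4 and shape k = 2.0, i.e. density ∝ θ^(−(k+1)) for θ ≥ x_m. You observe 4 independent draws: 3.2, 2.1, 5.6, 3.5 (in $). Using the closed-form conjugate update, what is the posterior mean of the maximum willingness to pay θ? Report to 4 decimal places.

A Pareto(scale x_m, shape k) prior on the upper bound θ of Uniform(0, θ) is conjugate: posterior is Pareto(max(x_m, max xᵢ), k + n).
Sample maximum = 5.6; prior scale x_m = 9.4 → posterior scale = max = 9.4.
Posterior shape = 2.0 + 4 = 6.0.
E[θ|data] = k·x_m/(k−1) = 6.0·9.4/5.0 = 11.2800.

11.2800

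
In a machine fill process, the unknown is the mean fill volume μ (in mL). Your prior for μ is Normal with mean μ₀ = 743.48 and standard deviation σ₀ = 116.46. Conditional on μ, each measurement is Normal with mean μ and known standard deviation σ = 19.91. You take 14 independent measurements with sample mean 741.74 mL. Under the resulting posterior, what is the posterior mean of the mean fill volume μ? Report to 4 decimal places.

741.7436

For Normal data with known variance σ², a Normal(μ₀, σ₀²) prior on μ is conjugate. Posterior precision = 1/σ₀² + n/σ²; posterior mean is the precision-weighted average of μ₀ and x̄.
n·x̄ = 14·741.74 = 10384.36.
σ₀² = 116.46² = 13562.9316, σ² = 19.91² = 396.4081; σ² + n·σ₀² = 396.4081 + 14·13562.9316 = 190277.4505.
Posterior mean = (μ₀/σ₀² + n·x̄/σ²)/(1/σ₀² + n/σ²) = (σ²·μ₀ + σ₀²·n·x̄)/(σ² + n·σ₀²) = (396.4081·743.48 + 13562.9316·10384.36)/190277.4505 = 141137085.883964/190277.4505 = 741.7436.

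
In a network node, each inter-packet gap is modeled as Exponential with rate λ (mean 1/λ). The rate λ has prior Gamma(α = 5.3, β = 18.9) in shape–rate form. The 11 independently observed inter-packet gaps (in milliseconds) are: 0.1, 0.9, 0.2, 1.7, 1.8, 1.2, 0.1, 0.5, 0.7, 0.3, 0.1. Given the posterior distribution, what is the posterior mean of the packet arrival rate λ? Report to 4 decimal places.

0.6151

With a Gamma(shape α, rate β) prior on the exponential rate λ, the posterior after n observations with total T = Σxᵢ is Gamma(α+n, β+T).
Sum of observations T = 7.6 milliseconds; n = 11.
Posterior: Gamma(5.3+11, 18.9+7.6) = Gamma(16.3, 26.5).
Posterior mean of λ = α/β = 16.3/26.5 = 0.6151.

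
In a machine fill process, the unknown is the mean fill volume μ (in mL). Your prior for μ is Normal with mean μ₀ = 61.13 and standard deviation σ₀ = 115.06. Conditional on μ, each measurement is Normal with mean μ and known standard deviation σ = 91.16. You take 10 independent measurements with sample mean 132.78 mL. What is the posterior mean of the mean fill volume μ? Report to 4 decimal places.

128.5481

For Normal data with known variance σ², a Normal(μ₀, σ₀²) prior on μ is conjugate. Posterior precision = 1/σ₀² + n/σ²; posterior mean is the precision-weighted average of μ₀ and x̄.
n·x̄ = 10·132.78 = 1327.8.
σ₀² = 115.06² = 13238.8036, σ² = 91.16² = 8310.1456; σ² + n·σ₀² = 8310.1456 + 10·13238.8036 = 140698.1816.
Posterior mean = (μ₀/σ₀² + n·x̄/σ²)/(1/σ₀² + n/σ²) = (σ²·μ₀ + σ₀²·n·x̄)/(σ² + n·σ₀²) = (8310.1456·61.13 + 13238.8036·1327.8)/140698.1816 = 18086482.620608/140698.1816 = 128.5481.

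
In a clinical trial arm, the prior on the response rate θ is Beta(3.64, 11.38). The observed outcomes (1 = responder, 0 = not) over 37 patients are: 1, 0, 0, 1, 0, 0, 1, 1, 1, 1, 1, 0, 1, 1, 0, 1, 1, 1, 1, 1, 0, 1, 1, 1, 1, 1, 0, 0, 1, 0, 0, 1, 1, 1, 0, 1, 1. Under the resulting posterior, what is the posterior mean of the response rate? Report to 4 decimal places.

The Beta prior is conjugate to a Binomial/Bernoulli likelihood; the update adds successes to α and failures to β.
Posterior: Beta(α+k, β+n−k) = Beta(3.64+25, 11.38+12) = Beta(28.64, 23.38).
Posterior mean = α/(α+β) = 28.64/52.02 = 0.5506.

0.5506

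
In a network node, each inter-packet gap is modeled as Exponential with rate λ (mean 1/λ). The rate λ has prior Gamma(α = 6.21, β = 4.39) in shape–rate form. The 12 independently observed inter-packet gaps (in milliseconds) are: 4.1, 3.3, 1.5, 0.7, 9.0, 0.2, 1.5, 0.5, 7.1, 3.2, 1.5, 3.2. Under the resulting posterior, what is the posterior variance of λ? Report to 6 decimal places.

0.011274

With a Gamma(shape α, rate β) prior on the exponential rate λ, the posterior after n observations with total T = Σxᵢ is Gamma(α+n, β+T).
Sum of observations T = 35.8 milliseconds; n = 12.
Posterior: Gamma(6.21+12, 4.39+35.8) = Gamma(18.21, 40.19).
Var = α/β² = 0.011274.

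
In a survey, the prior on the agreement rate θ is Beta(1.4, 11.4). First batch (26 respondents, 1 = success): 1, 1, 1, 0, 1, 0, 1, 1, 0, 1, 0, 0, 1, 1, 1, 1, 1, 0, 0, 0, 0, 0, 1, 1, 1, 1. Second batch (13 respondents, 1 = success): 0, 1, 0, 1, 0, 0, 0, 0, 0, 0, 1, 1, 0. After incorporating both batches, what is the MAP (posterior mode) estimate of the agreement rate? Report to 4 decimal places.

The Beta prior is conjugate to a Binomial/Bernoulli likelihood; the update adds successes to α and failures to β.
After batch 1: Beta(1.4+16, 11.4+10) = Beta(17.4, 21.4).
After batch 2: Beta(17.4+4, 21.4+9) = Beta(21.4, 30.4).
Mode of Beta(a,b) for a,b>1 is (a−1)/(a+b−2) = 20.4/49.8 = 0.4096.

0.4096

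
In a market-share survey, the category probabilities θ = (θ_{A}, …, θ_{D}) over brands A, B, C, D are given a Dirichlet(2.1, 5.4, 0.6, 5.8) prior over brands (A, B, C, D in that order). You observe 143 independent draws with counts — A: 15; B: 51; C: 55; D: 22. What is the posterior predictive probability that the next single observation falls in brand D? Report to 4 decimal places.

The Dirichlet prior is conjugate to the Multinomial likelihood: each posterior αⱼ = prior αⱼ + observed count nⱼ.
Posterior concentration: (17.1, 56.4, 55.6, 27.8), total = 156.9.
P(next = D | data) = α_{D}/Σα = 0.1772.

0.1772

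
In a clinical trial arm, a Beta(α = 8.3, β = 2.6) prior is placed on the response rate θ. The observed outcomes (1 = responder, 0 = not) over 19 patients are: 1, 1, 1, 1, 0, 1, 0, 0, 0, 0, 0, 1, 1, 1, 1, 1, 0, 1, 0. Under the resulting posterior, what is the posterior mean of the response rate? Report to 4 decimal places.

0.6455

The Beta prior is conjugate to a Binomial/Bernoulli likelihood; the update adds successes to α and failures to β.
Posterior: Beta(α+k, β+n−k) = Beta(8.3+11, 2.6+8) = Beta(19.3, 10.6).
Posterior mean = α/(α+β) = 19.3/29.9 = 0.6455.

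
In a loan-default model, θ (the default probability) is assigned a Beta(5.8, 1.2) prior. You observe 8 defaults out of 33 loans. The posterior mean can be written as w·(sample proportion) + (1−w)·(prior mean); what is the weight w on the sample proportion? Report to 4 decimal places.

0.8250

The Beta prior is conjugate to a Binomial/Bernoulli likelihood; the update adds successes to α and failures to β.
Posterior mean = (α₀+k)/(α₀+β₀+n) = [n/(α₀+β₀+n)]·(k/n) + [(α₀+β₀)/(α₀+β₀+n)]·α₀/(α₀+β₀), so only n and the prior enter the weight.
The weight on the data is w = n/(α₀+β₀+n) = 33/(5.8+1.2+33) = 33/40.0 = 0.8250.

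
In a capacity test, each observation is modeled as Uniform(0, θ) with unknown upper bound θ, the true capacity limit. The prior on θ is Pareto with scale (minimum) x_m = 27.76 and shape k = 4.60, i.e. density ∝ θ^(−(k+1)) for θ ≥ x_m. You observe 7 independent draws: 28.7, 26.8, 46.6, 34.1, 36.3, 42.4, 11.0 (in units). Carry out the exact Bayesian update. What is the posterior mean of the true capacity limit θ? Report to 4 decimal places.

50.9962

A Pareto(scale x_m, shape k) prior on the upper bound θ of Uniform(0, θ) is conjugate: posterior is Pareto(max(x_m, max xᵢ), k + n).
Sample maximum = 46.6; prior scale x_m = 27.76 → posterior scale = max = 46.60.
Posterior shape = 4.60 + 7 = 11.60.
E[θ|data] = k·x_m/(k−1) = 11.60·46.60/10.60 = 50.9962.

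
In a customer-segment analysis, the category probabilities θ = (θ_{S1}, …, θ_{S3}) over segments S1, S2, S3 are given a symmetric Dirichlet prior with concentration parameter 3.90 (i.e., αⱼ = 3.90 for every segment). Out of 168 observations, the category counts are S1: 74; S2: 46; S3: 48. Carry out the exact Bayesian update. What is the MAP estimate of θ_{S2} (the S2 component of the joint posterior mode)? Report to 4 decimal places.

The Dirichlet prior is conjugate to the Multinomial likelihood: each posterior αⱼ = prior αⱼ + observed count nⱼ.
Posterior concentration: (77.90, 49.90, 51.90), total = 179.70.
Joint mode component: (α_{S2}−1)/(Σα−K) = 48.90/176.70 = 0.2767.

0.2767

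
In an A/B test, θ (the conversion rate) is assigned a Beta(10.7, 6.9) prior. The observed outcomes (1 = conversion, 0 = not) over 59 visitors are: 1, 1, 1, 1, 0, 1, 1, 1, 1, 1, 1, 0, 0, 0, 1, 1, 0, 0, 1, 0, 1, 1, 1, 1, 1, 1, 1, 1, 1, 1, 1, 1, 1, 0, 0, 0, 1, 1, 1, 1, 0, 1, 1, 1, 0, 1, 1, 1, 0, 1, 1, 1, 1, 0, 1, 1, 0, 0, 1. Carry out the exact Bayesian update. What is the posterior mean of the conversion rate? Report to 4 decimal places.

The Beta prior is conjugate to a Binomial/Bernoulli likelihood; the update adds successes to α and failures to β.
Posterior: Beta(α+k, β+n−k) = Beta(10.7+43, 6.9+16) = Beta(53.7, 22.9).
Posterior mean = α/(α+β) = 53.7/76.6 = 0.7010.

0.7010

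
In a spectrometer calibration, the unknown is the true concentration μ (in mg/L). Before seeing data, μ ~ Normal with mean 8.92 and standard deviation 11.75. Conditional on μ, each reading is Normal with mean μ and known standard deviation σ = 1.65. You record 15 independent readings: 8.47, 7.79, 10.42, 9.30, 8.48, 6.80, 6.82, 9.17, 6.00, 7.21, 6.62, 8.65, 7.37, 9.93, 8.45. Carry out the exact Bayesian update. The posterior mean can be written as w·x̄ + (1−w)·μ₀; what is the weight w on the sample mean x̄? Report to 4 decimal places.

0.9987

For Normal data with known variance σ², a Normal(μ₀, σ₀²) prior on μ is conjugate. Posterior precision = 1/σ₀² + n/σ²; posterior mean is the precision-weighted average of μ₀ and x̄.
σ₀² = 11.75² = 138.0625, σ² = 1.65² = 2.7225. Prior precision 1/σ₀² = 1/138.0625; data precision n/σ² = 15/2.7225.
w = (n/σ²)/(1/σ₀² + n/σ²) = n·σ₀²/(σ² + n·σ₀²) = 15·138.0625/(2.7225 + 15·138.0625) = 2070.9375/2073.66 = 0.9987.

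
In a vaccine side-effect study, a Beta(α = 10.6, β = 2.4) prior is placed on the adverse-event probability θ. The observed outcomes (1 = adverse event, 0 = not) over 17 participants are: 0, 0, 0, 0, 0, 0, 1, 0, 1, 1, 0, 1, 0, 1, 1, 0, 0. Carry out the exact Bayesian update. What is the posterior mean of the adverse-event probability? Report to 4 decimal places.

The Beta prior is conjugate to a Binomial/Bernoulli likelihood; the update adds successes to α and failures to β.
Posterior: Beta(α+k, β+n−k) = Beta(10.6+6, 2.4+11) = Beta(16.6, 13.4).
Posterior mean = α/(α+β) = 16.6/30.0 = 0.5533.

0.5533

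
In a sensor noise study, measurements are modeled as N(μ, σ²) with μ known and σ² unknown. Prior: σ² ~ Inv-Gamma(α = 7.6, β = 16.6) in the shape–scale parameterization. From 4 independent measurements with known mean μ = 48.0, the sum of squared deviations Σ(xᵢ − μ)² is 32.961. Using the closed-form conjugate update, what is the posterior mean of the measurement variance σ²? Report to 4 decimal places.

3.8466

With known mean μ and an Inverse-Gamma(α, β) prior on σ², the Normal likelihood is conjugate: posterior is Inv-Gamma(α + n/2, β + Σ(xᵢ−μ)²/2).
Posterior: Inv-Gamma(7.6 + 4/2, 16.6 + 32.961/2) = Inv-Gamma(9.60, 33.0805).
E[σ²|data] = β/(α−1) = 33.0805/8.60 = 3.8466.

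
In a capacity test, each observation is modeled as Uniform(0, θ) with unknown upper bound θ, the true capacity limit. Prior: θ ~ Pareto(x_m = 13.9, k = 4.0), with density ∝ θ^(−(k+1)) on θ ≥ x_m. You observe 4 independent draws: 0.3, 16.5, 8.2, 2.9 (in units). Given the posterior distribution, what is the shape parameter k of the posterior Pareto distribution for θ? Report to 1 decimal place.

A Pareto(scale x_m, shape k) prior on the upper bound θ of Uniform(0, θ) is conjugate: posterior is Pareto(max(x_m, max xᵢ), k + n).
Sample maximum = 16.5; prior scale x_m = 13.9 → posterior scale = max = 16.5.
Posterior shape = 4.0 + 4 = 8.0.
Posterior shape k = 8.0.

8.0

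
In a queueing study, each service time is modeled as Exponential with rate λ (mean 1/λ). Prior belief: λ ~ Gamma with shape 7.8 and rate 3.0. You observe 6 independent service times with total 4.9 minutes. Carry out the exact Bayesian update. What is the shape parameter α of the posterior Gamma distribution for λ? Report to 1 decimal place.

With a Gamma(shape α, rate β) prior on the exponential rate λ, the posterior after n observations with total T = Σxᵢ is Gamma(α+n, β+T).
Posterior: Gamma(7.8+6, 3.0+4.9) = Gamma(13.8, 7.9).
Posterior α = 13.8.

13.8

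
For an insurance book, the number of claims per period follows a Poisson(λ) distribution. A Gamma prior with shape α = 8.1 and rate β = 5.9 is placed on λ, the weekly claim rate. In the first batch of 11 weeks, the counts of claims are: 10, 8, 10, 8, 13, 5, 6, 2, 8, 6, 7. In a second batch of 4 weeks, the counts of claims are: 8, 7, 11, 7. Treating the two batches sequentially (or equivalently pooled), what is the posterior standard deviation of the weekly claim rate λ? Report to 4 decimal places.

With a Gamma(shape α, rate β) prior, the Poisson likelihood is conjugate: the posterior is Gamma(α + ΣXᵢ, β + n).
Batch 1: sum of counts S = 83 over n = 11 weeks.
After batch 1: Gamma(α+S, β+n) = Gamma(8.1+83, 5.9+11) = Gamma(91.1, 16.9).
Batch 2: sum of counts S = 33 over n = 4 weeks.
After batch 2: Gamma(α+S, β+n) = Gamma(91.1+33, 16.9+4) = Gamma(124.1, 20.9).
SD = √α/β = √124.1/20.9 = 0.5330.

0.5330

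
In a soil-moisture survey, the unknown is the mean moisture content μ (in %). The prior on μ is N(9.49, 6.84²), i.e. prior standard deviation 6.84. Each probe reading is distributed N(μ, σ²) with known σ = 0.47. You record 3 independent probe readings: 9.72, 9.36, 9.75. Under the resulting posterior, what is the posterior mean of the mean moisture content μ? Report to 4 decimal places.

9.6098

For Normal data with known variance σ², a Normal(μ₀, σ₀²) prior on μ is conjugate. Posterior precision = 1/σ₀² + n/σ²; posterior mean is the precision-weighted average of μ₀ and x̄.
Σxᵢ = 9.72 + 9.36 + 9.75 = 28.83, so n·x̄ = 28.83.
σ₀² = 6.84² = 46.7856, σ² = 0.47² = 0.2209; σ² + n·σ₀² = 0.2209 + 3·46.7856 = 140.5777.
Posterior mean = (μ₀/σ₀² + n·x̄/σ²)/(1/σ₀² + n/σ²) = (σ²·μ₀ + σ₀²·n·x̄)/(σ² + n·σ₀²) = (0.2209·9.49 + 46.7856·28.83)/140.5777 = 1350.925189/140.5777 = 9.6098.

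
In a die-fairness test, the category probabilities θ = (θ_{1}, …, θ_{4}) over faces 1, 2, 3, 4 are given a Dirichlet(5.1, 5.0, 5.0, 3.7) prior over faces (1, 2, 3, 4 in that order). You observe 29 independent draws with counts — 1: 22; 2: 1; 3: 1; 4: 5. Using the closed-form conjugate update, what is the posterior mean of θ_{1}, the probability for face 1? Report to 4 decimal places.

0.5669

The Dirichlet prior is conjugate to the Multinomial likelihood: each posterior αⱼ = prior αⱼ + observed count nⱼ.
Posterior concentration: (27.1, 6.0, 6.0, 8.7), total = 47.8.
E[θ_{1}|data] = α_{1}/Σα = 27.1/47.8 = 0.5669.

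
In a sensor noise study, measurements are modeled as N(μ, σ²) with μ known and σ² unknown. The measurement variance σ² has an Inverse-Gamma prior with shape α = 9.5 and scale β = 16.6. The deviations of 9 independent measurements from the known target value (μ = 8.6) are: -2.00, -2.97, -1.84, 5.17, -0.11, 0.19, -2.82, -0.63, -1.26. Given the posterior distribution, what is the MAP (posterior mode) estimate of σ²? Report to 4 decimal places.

2.8707

With known mean μ and an Inverse-Gamma(α, β) prior on σ², the Normal likelihood is conjugate: posterior is Inv-Gamma(α + n/2, β + Σ(xᵢ−μ)²/2).
Σ(xᵢ−μ)² = (-2.00)² + (-2.97)² + (-1.84)² + (5.17)² + (-0.11)² + (0.19)² + (-2.82)² + (-0.63)² + (-1.26)² = 52.9205.
Posterior: Inv-Gamma(9.5 + 9/2, 16.6 + 52.9205/2) = Inv-Gamma(14.00, 43.06025).
Mode = β/(α+1) = 43.06025/15.00 = 2.8707.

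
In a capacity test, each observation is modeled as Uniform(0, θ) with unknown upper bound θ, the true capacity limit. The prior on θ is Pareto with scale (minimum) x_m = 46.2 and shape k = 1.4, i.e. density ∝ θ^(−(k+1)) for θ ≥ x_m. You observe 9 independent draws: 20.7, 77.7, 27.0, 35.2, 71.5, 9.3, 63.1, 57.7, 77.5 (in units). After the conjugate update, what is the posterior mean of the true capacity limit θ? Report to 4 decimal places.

A Pareto(scale x_m, shape k) prior on the upper bound θ of Uniform(0, θ) is conjugate: posterior is Pareto(max(x_m, max xᵢ), k + n).
Sample maximum = 77.7; prior scale x_m = 46.2 → posterior scale = max = 77.7.
Posterior shape = 1.4 + 9 = 10.4.
E[θ|data] = k·x_m/(k−1) = 10.4·77.7/9.4 = 85.9660.

85.9660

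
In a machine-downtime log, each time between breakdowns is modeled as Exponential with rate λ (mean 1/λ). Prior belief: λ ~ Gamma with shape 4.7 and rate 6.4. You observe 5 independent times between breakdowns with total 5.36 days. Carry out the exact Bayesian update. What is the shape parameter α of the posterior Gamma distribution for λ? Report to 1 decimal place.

With a Gamma(shape α, rate β) prior on the exponential rate λ, the posterior after n observations with total T = Σxᵢ is Gamma(α+n, β+T).
Posterior: Gamma(4.7+5, 6.4+5.36) = Gamma(9.7, 11.76).
Posterior α = 9.7.

9.7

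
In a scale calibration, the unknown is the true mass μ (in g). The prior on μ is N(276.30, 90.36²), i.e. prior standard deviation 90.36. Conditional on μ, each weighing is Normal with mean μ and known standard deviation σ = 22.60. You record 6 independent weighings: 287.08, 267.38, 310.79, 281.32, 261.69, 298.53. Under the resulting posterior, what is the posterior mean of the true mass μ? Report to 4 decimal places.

284.3808

For Normal data with known variance σ², a Normal(μ₀, σ₀²) prior on μ is conjugate. Posterior precision = 1/σ₀² + n/σ²; posterior mean is the precision-weighted average of μ₀ and x̄.
Σxᵢ = 287.08 + 267.38 + 310.79 + 281.32 + 261.69 + 298.53 = 1706.79, so n·x̄ = 1706.79.
σ₀² = 90.36² = 8164.9296, σ² = 22.60² = 510.76; σ² + n·σ₀² = 510.76 + 6·8164.9296 = 49500.3376.
Posterior mean = (μ₀/σ₀² + n·x̄/σ²)/(1/σ₀² + n/σ²) = (σ²·μ₀ + σ₀²·n·x̄)/(σ² + n·σ₀²) = (510.76·276.30 + 8164.9296·1706.79)/49500.3376 = 14076943.179984/49500.3376 = 284.3808.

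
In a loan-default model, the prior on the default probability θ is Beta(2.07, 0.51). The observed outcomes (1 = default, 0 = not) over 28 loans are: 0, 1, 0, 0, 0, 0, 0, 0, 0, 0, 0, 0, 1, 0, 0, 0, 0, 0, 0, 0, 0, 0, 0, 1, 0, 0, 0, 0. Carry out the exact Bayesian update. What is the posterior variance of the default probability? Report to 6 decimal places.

The Beta prior is conjugate to a Binomial/Bernoulli likelihood; the update adds successes to α and failures to β.
Posterior: Beta(α+k, β+n−k) = Beta(2.07+3, 0.51+25) = Beta(5.07, 25.51).
Var = αβ/((α+β)²(α+β+1)) = 5.07·25.51/(30.58²·31.58) = 0.004380.

0.004380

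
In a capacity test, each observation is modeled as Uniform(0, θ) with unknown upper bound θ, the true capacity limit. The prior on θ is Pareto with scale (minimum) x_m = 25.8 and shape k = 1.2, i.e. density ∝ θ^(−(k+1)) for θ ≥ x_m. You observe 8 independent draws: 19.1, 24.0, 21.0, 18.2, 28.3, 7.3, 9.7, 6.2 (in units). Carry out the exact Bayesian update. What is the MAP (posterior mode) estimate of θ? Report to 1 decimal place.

28.3

A Pareto(scale x_m, shape k) prior on the upper bound θ of Uniform(0, θ) is conjugate: posterior is Pareto(max(x_m, max xᵢ), k + n).
Sample maximum = 28.3; prior scale x_m = 25.8 → posterior scale = max = 28.3.
Posterior shape = 1.2 + 8 = 9.2.
The Pareto density is decreasing on [x_m, ∞), so the mode is x_m = 28.3.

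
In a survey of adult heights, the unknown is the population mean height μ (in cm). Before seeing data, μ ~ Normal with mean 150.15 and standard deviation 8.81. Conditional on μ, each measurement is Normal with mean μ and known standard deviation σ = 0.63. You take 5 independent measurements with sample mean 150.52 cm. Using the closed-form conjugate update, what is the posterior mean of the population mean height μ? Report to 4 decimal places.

150.5196

For Normal data with known variance σ², a Normal(μ₀, σ₀²) prior on μ is conjugate. Posterior precision = 1/σ₀² + n/σ²; posterior mean is the precision-weighted average of μ₀ and x̄.
n·x̄ = 5·150.52 = 752.6.
σ₀² = 8.81² = 77.6161, σ² = 0.63² = 0.3969; σ² + n·σ₀² = 0.3969 + 5·77.6161 = 388.4774.
Posterior mean = (μ₀/σ₀² + n·x̄/σ²)/(1/σ₀² + n/σ²) = (σ²·μ₀ + σ₀²·n·x̄)/(σ² + n·σ₀²) = (0.3969·150.15 + 77.6161·752.6)/388.4774 = 58473.471395/388.4774 = 150.5196.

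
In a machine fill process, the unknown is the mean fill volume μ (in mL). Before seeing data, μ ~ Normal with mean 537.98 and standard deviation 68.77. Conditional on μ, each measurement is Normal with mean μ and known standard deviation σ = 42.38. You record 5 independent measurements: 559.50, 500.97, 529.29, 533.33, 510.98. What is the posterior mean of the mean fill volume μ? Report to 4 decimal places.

527.6022

For Normal data with known variance σ², a Normal(μ₀, σ₀²) prior on μ is conjugate. Posterior precision = 1/σ₀² + n/σ²; posterior mean is the precision-weighted average of μ₀ and x̄.
Σxᵢ = 559.50 + 500.97 + 529.29 + 533.33 + 510.98 = 2634.07, so n·x̄ = 2634.07.
σ₀² = 68.77² = 4729.3129, σ² = 42.38² = 1796.0644; σ² + n·σ₀² = 1796.0644 + 5·4729.3129 = 25442.6289.
Posterior mean = (μ₀/σ₀² + n·x̄/σ²)/(1/σ₀² + n/σ²) = (σ²·μ₀ + σ₀²·n·x̄)/(σ² + n·σ₀²) = (1796.0644·537.98 + 4729.3129·2634.07)/25442.6289 = 13423587.956415/25442.6289 = 527.6022.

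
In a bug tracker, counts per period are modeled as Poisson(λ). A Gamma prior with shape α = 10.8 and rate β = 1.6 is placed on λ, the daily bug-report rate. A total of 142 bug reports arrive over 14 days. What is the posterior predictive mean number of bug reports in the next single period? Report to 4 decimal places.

With a Gamma(shape α, rate β) prior, the Poisson likelihood is conjugate: the posterior is Gamma(α + ΣXᵢ, β + n).
Posterior: Gamma(α+S, β+n) = Gamma(10.8+142, 1.6+14) = Gamma(152.8, 15.6).
The predictive distribution for one future period is NegBinom with mean α/β = 9.7949.

9.7949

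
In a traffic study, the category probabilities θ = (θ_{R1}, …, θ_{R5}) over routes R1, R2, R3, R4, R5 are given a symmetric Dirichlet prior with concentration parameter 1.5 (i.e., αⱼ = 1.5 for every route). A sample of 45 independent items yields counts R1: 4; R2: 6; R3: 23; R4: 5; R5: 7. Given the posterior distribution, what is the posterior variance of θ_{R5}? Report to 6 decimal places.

0.002536

The Dirichlet prior is conjugate to the Multinomial likelihood: each posterior αⱼ = prior αⱼ + observed count nⱼ.
Posterior concentration: (5.5, 7.5, 24.5, 6.5, 8.5), total = 52.5.
Var[θ_j] = α_j(Σα−α_j)/((Σα)²(Σα+1)) = 8.5·44.0/(52.5²·53.5) = 0.002536.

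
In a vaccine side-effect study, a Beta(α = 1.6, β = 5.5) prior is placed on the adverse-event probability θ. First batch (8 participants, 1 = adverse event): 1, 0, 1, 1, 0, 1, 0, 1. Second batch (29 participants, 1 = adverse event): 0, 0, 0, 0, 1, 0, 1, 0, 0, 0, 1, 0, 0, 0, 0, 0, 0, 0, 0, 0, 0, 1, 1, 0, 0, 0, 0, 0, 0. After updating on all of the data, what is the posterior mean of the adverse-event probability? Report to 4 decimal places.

The Beta prior is conjugate to a Binomial/Bernoulli likelihood; the update adds successes to α and failures to β.
After batch 1: Beta(1.6+5, 5.5+3) = Beta(6.6, 8.5).
After batch 2: Beta(6.6+5, 8.5+24) = Beta(11.6, 32.5).
Posterior mean = α/(α+β) = 11.6/44.1 = 0.2630.

0.2630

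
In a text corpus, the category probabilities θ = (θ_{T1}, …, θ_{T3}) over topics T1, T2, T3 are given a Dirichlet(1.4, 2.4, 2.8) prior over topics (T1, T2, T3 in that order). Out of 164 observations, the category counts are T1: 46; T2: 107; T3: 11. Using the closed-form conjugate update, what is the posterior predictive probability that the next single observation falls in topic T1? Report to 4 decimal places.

0.2778

The Dirichlet prior is conjugate to the Multinomial likelihood: each posterior αⱼ = prior αⱼ + observed count nⱼ.
Posterior concentration: (47.4, 109.4, 13.8), total = 170.6.
P(next = T1 | data) = α_{T1}/Σα = 0.2778.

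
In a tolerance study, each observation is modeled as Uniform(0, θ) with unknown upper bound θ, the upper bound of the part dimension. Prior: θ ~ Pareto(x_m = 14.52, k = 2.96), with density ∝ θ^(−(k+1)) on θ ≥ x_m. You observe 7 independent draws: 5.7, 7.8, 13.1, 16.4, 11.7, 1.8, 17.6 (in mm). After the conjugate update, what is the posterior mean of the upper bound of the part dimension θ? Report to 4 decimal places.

A Pareto(scale x_m, shape k) prior on the upper bound θ of Uniform(0, θ) is conjugate: posterior is Pareto(max(x_m, max xᵢ), k + n).
Sample maximum = 17.6; prior scale x_m = 14.52 → posterior scale = max = 17.60.
Posterior shape = 2.96 + 7 = 9.96.
E[θ|data] = k·x_m/(k−1) = 9.96·17.60/8.96 = 19.5643.

19.5643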